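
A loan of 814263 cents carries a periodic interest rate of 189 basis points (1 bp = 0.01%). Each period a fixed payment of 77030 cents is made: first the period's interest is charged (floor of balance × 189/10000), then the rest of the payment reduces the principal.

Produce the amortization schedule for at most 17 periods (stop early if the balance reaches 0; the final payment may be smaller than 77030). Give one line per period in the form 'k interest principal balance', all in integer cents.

1 15389 61641 752622
2 14224 62806 689816
3 13037 63993 625823
4 11828 65202 560621
5 10595 66435 494186
6 9340 67690 426496
7 8060 68970 357526
8 6757 70273 287253
9 5429 71601 215652
10 4075 72955 142697
11 2696 74334 68363
12 1292 68363 0

1. interest=⌊814263·189/10000⌋=15389; principal=77030-15389=61641; balance=814263-61641=752622
2. interest=⌊752622·189/10000⌋=14224; principal=77030-14224=62806; balance=752622-62806=689816
3. interest=⌊689816·189/10000⌋=13037; principal=77030-13037=63993; balance=689816-63993=625823
4. interest=⌊625823·189/10000⌋=11828; principal=77030-11828=65202; balance=625823-65202=560621
5. interest=⌊560621·189/10000⌋=10595; principal=77030-10595=66435; balance=560621-66435=494186
6. interest=⌊494186·189/10000⌋=9340; principal=77030-9340=67690; balance=494186-67690=426496
7. interest=⌊426496·189/10000⌋=8060; principal=77030-8060=68970; balance=426496-68970=357526
8. interest=⌊357526·189/10000⌋=6757; principal=77030-6757=70273; balance=357526-70273=287253
9. interest=⌊287253·189/10000⌋=5429; principal=77030-5429=71601; balance=287253-71601=215652
10. interest=⌊215652·189/10000⌋=4075; principal=77030-4075=72955; balance=215652-72955=142697
11. interest=⌊142697·189/10000⌋=2696; principal=77030-2696=74334; balance=142697-74334=68363
12. interest=⌊68363·189/10000⌋=1292; principal=min(77030-1292,68363)=68363; balance=68363-68363=0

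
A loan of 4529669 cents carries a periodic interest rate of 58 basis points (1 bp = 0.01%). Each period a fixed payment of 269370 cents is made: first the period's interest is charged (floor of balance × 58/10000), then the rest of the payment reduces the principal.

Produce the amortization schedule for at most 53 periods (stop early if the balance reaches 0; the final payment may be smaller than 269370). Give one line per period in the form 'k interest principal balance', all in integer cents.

1 26272 243098 4286571
2 24862 244508 4042063
3 23443 245927 3796136
4 22017 247353 3548783
5 20582 248788 3299995
6 19139 250231 3049764
7 17688 251682 2798082
8 16228 253142 2544940
9 14760 254610 2290330
10 13283 256087 2034243
11 11798 257572 1776671
12 10304 259066 1517605
13 8802 260568 1257037
14 7290 262080 994957
15 5770 263600 731357
16 4241 265129 466228
17 2704 266666 199562
18 1157 199562 0

1. interest=⌊4529669·58/10000⌋=26272; principal=269370-26272=243098; balance=4529669-243098=4286571
2. interest=⌊4286571·58/10000⌋=24862; principal=269370-24862=244508; balance=4286571-244508=4042063
3. interest=⌊4042063·58/10000⌋=23443; principal=269370-23443=245927; balance=4042063-245927=3796136
4. interest=⌊3796136·58/10000⌋=22017; principal=269370-22017=247353; balance=3796136-247353=3548783
5. interest=⌊3548783·58/10000⌋=20582; principal=269370-20582=248788; balance=3548783-248788=3299995
6. interest=⌊3299995·58/10000⌋=19139; principal=269370-19139=250231; balance=3299995-250231=3049764
7. interest=⌊3049764·58/10000⌋=17688; principal=269370-17688=251682; balance=3049764-251682=2798082
8. interest=⌊2798082·58/10000⌋=16228; principal=269370-16228=253142; balance=2798082-253142=2544940
9. interest=⌊2544940·58/10000⌋=14760; principal=269370-14760=254610; balance=2544940-254610=2290330
10. interest=⌊2290330·58/10000⌋=13283; principal=269370-13283=256087; balance=2290330-256087=2034243
11. interest=⌊2034243·58/10000⌋=11798; principal=269370-11798=257572; balance=2034243-257572=1776671
12. interest=⌊1776671·58/10000⌋=10304; principal=269370-10304=259066; balance=1776671-259066=1517605
13. interest=⌊1517605·58/10000⌋=8802; principal=269370-8802=260568; balance=1517605-260568=1257037
14. interest=⌊1257037·58/10000⌋=7290; principal=269370-7290=262080; balance=1257037-262080=994957
15. interest=⌊994957·58/10000⌋=5770; principal=269370-5770=263600; balance=994957-263600=731357
16. interest=⌊731357·58/10000⌋=4241; principal=269370-4241=265129; balance=731357-265129=466228
17. interest=⌊466228·58/10000⌋=2704; principal=269370-2704=266666; balance=466228-266666=199562
18. interest=⌊199562·58/10000⌋=1157; principal=min(269370-1157,199562)=199562; balance=199562-199562=0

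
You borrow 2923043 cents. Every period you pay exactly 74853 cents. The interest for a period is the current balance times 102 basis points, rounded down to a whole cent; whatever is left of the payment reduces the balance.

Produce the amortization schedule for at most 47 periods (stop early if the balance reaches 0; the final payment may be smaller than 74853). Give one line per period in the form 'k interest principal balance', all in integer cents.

1. interest=⌊2923043·102/10000⌋=29815; principal=74853-29815=45038; balance=2923043-45038=2878005
2. interest=⌊2878005·102/10000⌋=29355; principal=74853-29355=45498; balance=2878005-45498=2832507
3. interest=⌊2832507·102/10000⌋=28891; principal=74853-28891=45962; balance=2832507-45962=2786545
4. interest=⌊2786545·102/10000⌋=28422; principal=74853-28422=46431; balance=2786545-46431=2740114
5. interest=⌊2740114·102/10000⌋=27949; principal=74853-27949=46904; balance=2740114-46904=2693210
6. interest=⌊2693210·102/10000⌋=27470; principal=74853-27470=47383; balance=2693210-47383=2645827
7. interest=⌊2645827·102/10000⌋=26987; principal=74853-26987=47866; balance=2645827-47866=2597961
8. interest=⌊2597961·102/10000⌋=26499; principal=74853-26499=48354; balance=2597961-48354=2549607
9. interest=⌊2549607·102/10000⌋=26005; principal=74853-26005=48848; balance=2549607-48848=2500759
10. interest=⌊2500759·102/10000⌋=25507; principal=74853-25507=49346; balance=2500759-49346=2451413
11. interest=⌊2451413·102/10000⌋=25004; principal=74853-25004=49849; balance=2451413-49849=2401564
12. interest=⌊2401564·102/10000⌋=24495; principal=74853-24495=50358; balance=2401564-50358=2351206
13. interest=⌊2351206·102/10000⌋=23982; principal=74853-23982=50871; balance=2351206-50871=2300335
14. interest=⌊2300335·102/10000⌋=23463; principal=74853-23463=51390; balance=2300335-51390=2248945
15. interest=⌊2248945·102/10000⌋=22939; principal=74853-22939=51914; balance=2248945-51914=2197031
16. interest=⌊2197031·102/10000⌋=22409; principal=74853-22409=52444; balance=2197031-52444=2144587
17. interest=⌊2144587·102/10000⌋=21874; principal=74853-21874=52979; balance=2144587-52979=2091608
18. interest=⌊2091608·102/10000⌋=21334; principal=74853-21334=53519; balance=2091608-53519=2038089
19. interest=⌊2038089·102/10000⌋=20788; principal=74853-20788=54065; balance=2038089-54065=1984024
20. interest=⌊1984024·102/10000⌋=20237; principal=74853-20237=54616; balance=1984024-54616=1929408
21. interest=⌊1929408·102/10000⌋=19679; principal=74853-19679=55174; balance=1929408-55174=1874234
22. interest=⌊1874234·102/10000⌋=19117; principal=74853-19117=55736; balance=1874234-55736=1818498
23. interest=⌊1818498·102/10000⌋=18548; principal=74853-18548=56305; balance=1818498-56305=1762193
24. interest=⌊1762193·102/10000⌋=17974; principal=74853-17974=56879; balance=1762193-56879=1705314
25. interest=⌊1705314·102/10000⌋=17394; principal=74853-17394=57459; balance=1705314-57459=1647855
26. interest=⌊1647855·102/10000⌋=16808; principal=74853-16808=58045; balance=1647855-58045=1589810
27. interest=⌊1589810·102/10000⌋=16216; principal=74853-16216=58637; balance=1589810-58637=1531173
28. interest=⌊1531173·102/10000⌋=15617; principal=74853-15617=59236; balance=1531173-59236=1471937
29. interest=⌊1471937·102/10000⌋=15013; principal=74853-15013=59840; balance=1471937-59840=1412097
30. interest=⌊1412097·102/10000⌋=14403; principal=74853-14403=60450; balance=1412097-60450=1351647
31. interest=⌊1351647·102/10000⌋=13786; principal=74853-13786=61067; balance=1351647-61067=1290580
32. interest=⌊1290580·102/10000⌋=13163; principal=74853-13163=61690; balance=1290580-61690=1228890
33. interest=⌊1228890·102/10000⌋=12534; principal=74853-12534=62319; balance=1228890-62319=1166571
34. interest=⌊1166571·102/10000⌋=11899; principal=74853-11899=62954; balance=1166571-62954=1103617
35. interest=⌊1103617·102/10000⌋=11256; principal=74853-11256=63597; balance=1103617-63597=1040020
36. interest=⌊1040020·102/10000⌋=10608; principal=74853-10608=64245; balance=1040020-64245=975775
37. interest=⌊975775·102/10000⌋=9952; principal=74853-9952=64901; balance=975775-64901=910874
38. interest=⌊910874·102/10000⌋=9290; principal=74853-9290=65563; balance=910874-65563=845311
39. interest=⌊845311·102/10000⌋=8622; principal=74853-8622=66231; balance=845311-66231=779080
40. interest=⌊779080·102/10000⌋=7946; principal=74853-7946=66907; balance=779080-66907=712173
41. interest=⌊712173·102/10000⌋=7264; principal=74853-7264=67589; balance=712173-67589=644584
42. interest=⌊644584·102/10000⌋=6574; principal=74853-6574=68279; balance=644584-68279=576305
43. interest=⌊576305·102/10000⌋=5878; principal=74853-5878=68975; balance=576305-68975=507330
44. interest=⌊507330·102/10000⌋=5174; principal=74853-5174=69679; balance=507330-69679=437651
45. interest=⌊437651·102/10000⌋=4464; principal=74853-4464=70389; balance=437651-70389=367262
46. interest=⌊367262·102/10000⌋=3746; principal=74853-3746=71107; balance=367262-71107=296155
47. interest=⌊296155·102/10000⌋=3020; principal=74853-3020=71833; balance=296155-71833=224322

1 29815 45038 2878005
2 29355 45498 2832507
3 28891 45962 2786545
4 28422 46431 2740114
5 27949 46904 2693210
6 27470 47383 2645827
7 26987 47866 2597961
8 26499 48354 2549607
9 26005 48848 2500759
10 25507 49346 2451413
11 25004 49849 2401564
12 24495 50358 2351206
13 23982 50871 2300335
14 23463 51390 2248945
15 22939 51914 2197031
16 22409 52444 2144587
17 21874 52979 2091608
18 21334 53519 2038089
19 20788 54065 1984024
20 20237 54616 1929408
21 19679 55174 1874234
22 19117 55736 1818498
23 18548 56305 1762193
24 17974 56879 1705314
25 17394 57459 1647855
26 16808 58045 1589810
27 16216 58637 1531173
28 15617 59236 1471937
29 15013 59840 1412097
30 14403 60450 1351647
31 13786 61067 1290580
32 13163 61690 1228890
33 12534 62319 1166571
34 11899 62954 1103617
35 11256 63597 1040020
36 10608 64245 975775
37 9952 64901 910874
38 9290 65563 845311
39 8622 66231 779080
40 7946 66907 712173
41 7264 67589 644584
42 6574 68279 576305
43 5878 68975 507330
44 5174 69679 437651
45 4464 70389 367262
46 3746 71107 296155
47 3020 71833 224322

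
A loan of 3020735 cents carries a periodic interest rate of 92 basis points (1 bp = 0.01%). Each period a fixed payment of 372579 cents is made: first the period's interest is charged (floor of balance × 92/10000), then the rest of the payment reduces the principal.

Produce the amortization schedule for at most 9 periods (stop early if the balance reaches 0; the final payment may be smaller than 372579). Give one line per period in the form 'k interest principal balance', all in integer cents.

1. interest=⌊3020735·92/10000⌋=27790; principal=372579-27790=344789; balance=3020735-344789=2675946
2. interest=⌊2675946·92/10000⌋=24618; principal=372579-24618=347961; balance=2675946-347961=2327985
3. interest=⌊2327985·92/10000⌋=21417; principal=372579-21417=351162; balance=2327985-351162=1976823
4. interest=⌊1976823·92/10000⌋=18186; principal=372579-18186=354393; balance=1976823-354393=1622430
5. interest=⌊1622430·92/10000⌋=14926; principal=372579-14926=357653; balance=1622430-357653=1264777
6. interest=⌊1264777·92/10000⌋=11635; principal=372579-11635=360944; balance=1264777-360944=903833
7. interest=⌊903833·92/10000⌋=8315; principal=372579-8315=364264; balance=903833-364264=539569
8. interest=⌊539569·92/10000⌋=4964; principal=372579-4964=367615; balance=539569-367615=171954
9. interest=⌊171954·92/10000⌋=1581; principal=min(372579-1581,171954)=171954; balance=171954-171954=0

1 27790 344789 2675946
2 24618 347961 2327985
3 21417 351162 1976823
4 18186 354393 1622430
5 14926 357653 1264777
6 11635 360944 903833
7 8315 364264 539569
8 4964 367615 171954
9 1581 171954 0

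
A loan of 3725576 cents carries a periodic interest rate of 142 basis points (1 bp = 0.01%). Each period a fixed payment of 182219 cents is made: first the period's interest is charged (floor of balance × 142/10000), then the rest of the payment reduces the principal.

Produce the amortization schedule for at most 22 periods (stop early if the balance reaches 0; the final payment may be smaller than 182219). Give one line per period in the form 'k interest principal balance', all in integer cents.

1 52903 129316 3596260
2 51066 131153 3465107
3 49204 133015 3332092
4 47315 134904 3197188
5 45400 136819 3060369
6 43457 138762 2921607
7 41486 140733 2780874
8 39488 142731 2638143
9 37461 144758 2493385
10 35406 146813 2346572
11 33321 148898 2197674
12 31206 151013 2046661
13 29062 153157 1893504
14 26887 155332 1738172
15 24682 157537 1580635
16 22445 159774 1420861
17 20176 162043 1258818
18 17875 164344 1094474
19 15541 166678 927796
20 13174 169045 758751
21 10774 171445 587306
22 8339 173880 413426

1. interest=⌊3725576·142/10000⌋=52903; principal=182219-52903=129316; balance=3725576-129316=3596260
2. interest=⌊3596260·142/10000⌋=51066; principal=182219-51066=131153; balance=3596260-131153=3465107
3. interest=⌊3465107·142/10000⌋=49204; principal=182219-49204=133015; balance=3465107-133015=3332092
4. interest=⌊3332092·142/10000⌋=47315; principal=182219-47315=134904; balance=3332092-134904=3197188
5. interest=⌊3197188·142/10000⌋=45400; principal=182219-45400=136819; balance=3197188-136819=3060369
6. interest=⌊3060369·142/10000⌋=43457; principal=182219-43457=138762; balance=3060369-138762=2921607
7. interest=⌊2921607·142/10000⌋=41486; principal=182219-41486=140733; balance=2921607-140733=2780874
8. interest=⌊2780874·142/10000⌋=39488; principal=182219-39488=142731; balance=2780874-142731=2638143
9. interest=⌊2638143·142/10000⌋=37461; principal=182219-37461=144758; balance=2638143-144758=2493385
10. interest=⌊2493385·142/10000⌋=35406; principal=182219-35406=146813; balance=2493385-146813=2346572
11. interest=⌊2346572·142/10000⌋=33321; principal=182219-33321=148898; balance=2346572-148898=2197674
12. interest=⌊2197674·142/10000⌋=31206; principal=182219-31206=151013; balance=2197674-151013=2046661
13. interest=⌊2046661·142/10000⌋=29062; principal=182219-29062=153157; balance=2046661-153157=1893504
14. interest=⌊1893504·142/10000⌋=26887; principal=182219-26887=155332; balance=1893504-155332=1738172
15. interest=⌊1738172·142/10000⌋=24682; principal=182219-24682=157537; balance=1738172-157537=1580635
16. interest=⌊1580635·142/10000⌋=22445; principal=182219-22445=159774; balance=1580635-159774=1420861
17. interest=⌊1420861·142/10000⌋=20176; principal=182219-20176=162043; balance=1420861-162043=1258818
18. interest=⌊1258818·142/10000⌋=17875; principal=182219-17875=164344; balance=1258818-164344=1094474
19. interest=⌊1094474·142/10000⌋=15541; principal=182219-15541=166678; balance=1094474-166678=927796
20. interest=⌊927796·142/10000⌋=13174; principal=182219-13174=169045; balance=927796-169045=758751
21. interest=⌊758751·142/10000⌋=10774; principal=182219-10774=171445; balance=758751-171445=587306
22. interest=⌊587306·142/10000⌋=8339; principal=182219-8339=173880; balance=587306-173880=413426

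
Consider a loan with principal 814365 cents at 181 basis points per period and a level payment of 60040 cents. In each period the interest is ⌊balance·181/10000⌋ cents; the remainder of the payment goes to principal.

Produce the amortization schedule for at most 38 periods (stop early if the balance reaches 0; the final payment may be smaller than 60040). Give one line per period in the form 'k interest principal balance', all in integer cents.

1. interest=⌊814365·181/10000⌋=14740; principal=60040-14740=45300; balance=814365-45300=769065
2. interest=⌊769065·181/10000⌋=13920; principal=60040-13920=46120; balance=769065-46120=722945
3. interest=⌊722945·181/10000⌋=13085; principal=60040-13085=46955; balance=722945-46955=675990
4. interest=⌊675990·181/10000⌋=12235; principal=60040-12235=47805; balance=675990-47805=628185
5. interest=⌊628185·181/10000⌋=11370; principal=60040-11370=48670; balance=628185-48670=579515
6. interest=⌊579515·181/10000⌋=10489; principal=60040-10489=49551; balance=579515-49551=529964
7. interest=⌊529964·181/10000⌋=9592; principal=60040-9592=50448; balance=529964-50448=479516
8. interest=⌊479516·181/10000⌋=8679; principal=60040-8679=51361; balance=479516-51361=428155
9. interest=⌊428155·181/10000⌋=7749; principal=60040-7749=52291; balance=428155-52291=375864
10. interest=⌊375864·181/10000⌋=6803; principal=60040-6803=53237; balance=375864-53237=322627
11. interest=⌊322627·181/10000⌋=5839; principal=60040-5839=54201; balance=322627-54201=268426
12. interest=⌊268426·181/10000⌋=4858; principal=60040-4858=55182; balance=268426-55182=213244
13. interest=⌊213244·181/10000⌋=3859; principal=60040-3859=56181; balance=213244-56181=157063
14. interest=⌊157063·181/10000⌋=2842; principal=60040-2842=57198; balance=157063-57198=99865
15. interest=⌊99865·181/10000⌋=1807; principal=60040-1807=58233; balance=99865-58233=41632
16. interest=⌊41632·181/10000⌋=753; principal=min(60040-753,41632)=41632; balance=41632-41632=0

1 14740 45300 769065
2 13920 46120 722945
3 13085 46955 675990
4 12235 47805 628185
5 11370 48670 579515
6 10489 49551 529964
7 9592 50448 479516
8 8679 51361 428155
9 7749 52291 375864
10 6803 53237 322627
11 5839 54201 268426
12 4858 55182 213244
13 3859 56181 157063
14 2842 57198 99865
15 1807 58233 41632
16 753 41632 0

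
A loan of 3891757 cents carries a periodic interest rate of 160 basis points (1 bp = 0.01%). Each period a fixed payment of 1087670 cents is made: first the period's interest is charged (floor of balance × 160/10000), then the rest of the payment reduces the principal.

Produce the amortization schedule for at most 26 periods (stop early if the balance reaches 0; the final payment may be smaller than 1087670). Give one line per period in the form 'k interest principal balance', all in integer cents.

1. interest=⌊3891757·160/10000⌋=62268; principal=1087670-62268=1025402; balance=3891757-1025402=2866355
2. interest=⌊2866355·160/10000⌋=45861; principal=1087670-45861=1041809; balance=2866355-1041809=1824546
3. interest=⌊1824546·160/10000⌋=29192; principal=1087670-29192=1058478; balance=1824546-1058478=766068
4. interest=⌊766068·160/10000⌋=12257; principal=min(1087670-12257,766068)=766068; balance=766068-766068=0

1 62268 1025402 2866355
2 45861 1041809 1824546
3 29192 1058478 766068
4 12257 766068 0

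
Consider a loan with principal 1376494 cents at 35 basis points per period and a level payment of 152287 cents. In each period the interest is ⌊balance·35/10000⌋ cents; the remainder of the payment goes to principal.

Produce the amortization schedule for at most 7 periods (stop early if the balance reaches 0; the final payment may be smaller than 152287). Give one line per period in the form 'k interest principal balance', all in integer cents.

1 4817 147470 1229024
2 4301 147986 1081038
3 3783 148504 932534
4 3263 149024 783510
5 2742 149545 633965
6 2218 150069 483896
7 1693 150594 333302

1. interest=⌊1376494·35/10000⌋=4817; principal=152287-4817=147470; balance=1376494-147470=1229024
2. interest=⌊1229024·35/10000⌋=4301; principal=152287-4301=147986; balance=1229024-147986=1081038
3. interest=⌊1081038·35/10000⌋=3783; principal=152287-3783=148504; balance=1081038-148504=932534
4. interest=⌊932534·35/10000⌋=3263; principal=152287-3263=149024; balance=932534-149024=783510
5. interest=⌊783510·35/10000⌋=2742; principal=152287-2742=149545; balance=783510-149545=633965
6. interest=⌊633965·35/10000⌋=2218; principal=152287-2218=150069; balance=633965-150069=483896
7. interest=⌊483896·35/10000⌋=1693; principal=152287-1693=150594; balance=483896-150594=333302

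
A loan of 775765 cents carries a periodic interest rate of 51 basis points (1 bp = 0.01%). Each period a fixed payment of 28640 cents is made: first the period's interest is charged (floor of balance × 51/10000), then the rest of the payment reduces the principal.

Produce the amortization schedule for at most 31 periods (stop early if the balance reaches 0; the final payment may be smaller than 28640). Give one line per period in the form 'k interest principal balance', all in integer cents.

1. interest=⌊775765·51/10000⌋=3956; principal=28640-3956=24684; balance=775765-24684=751081
2. interest=⌊751081·51/10000⌋=3830; principal=28640-3830=24810; balance=751081-24810=726271
3. interest=⌊726271·51/10000⌋=3703; principal=28640-3703=24937; balance=726271-24937=701334
4. interest=⌊701334·51/10000⌋=3576; principal=28640-3576=25064; balance=701334-25064=676270
5. interest=⌊676270·51/10000⌋=3448; principal=28640-3448=25192; balance=676270-25192=651078
6. interest=⌊651078·51/10000⌋=3320; principal=28640-3320=25320; balance=651078-25320=625758
7. interest=⌊625758·51/10000⌋=3191; principal=28640-3191=25449; balance=625758-25449=600309
8. interest=⌊600309·51/10000⌋=3061; principal=28640-3061=25579; balance=600309-25579=574730
9. interest=⌊574730·51/10000⌋=2931; principal=28640-2931=25709; balance=574730-25709=549021
10. interest=⌊549021·51/10000⌋=2800; principal=28640-2800=25840; balance=549021-25840=523181
11. interest=⌊523181·51/10000⌋=2668; principal=28640-2668=25972; balance=523181-25972=497209
12. interest=⌊497209·51/10000⌋=2535; principal=28640-2535=26105; balance=497209-26105=471104
13. interest=⌊471104·51/10000⌋=2402; principal=28640-2402=26238; balance=471104-26238=444866
14. interest=⌊444866·51/10000⌋=2268; principal=28640-2268=26372; balance=444866-26372=418494
15. interest=⌊418494·51/10000⌋=2134; principal=28640-2134=26506; balance=418494-26506=391988
16. interest=⌊391988·51/10000⌋=1999; principal=28640-1999=26641; balance=391988-26641=365347
17. interest=⌊365347·51/10000⌋=1863; principal=28640-1863=26777; balance=365347-26777=338570
18. interest=⌊338570·51/10000⌋=1726; principal=28640-1726=26914; balance=338570-26914=311656
19. interest=⌊311656·51/10000⌋=1589; principal=28640-1589=27051; balance=311656-27051=284605
20. interest=⌊284605·51/10000⌋=1451; principal=28640-1451=27189; balance=284605-27189=257416
21. interest=⌊257416·51/10000⌋=1312; principal=28640-1312=27328; balance=257416-27328=230088
22. interest=⌊230088·51/10000⌋=1173; principal=28640-1173=27467; balance=230088-27467=202621
23. interest=⌊202621·51/10000⌋=1033; principal=28640-1033=27607; balance=202621-27607=175014
24. interest=⌊175014·51/10000⌋=892; principal=28640-892=27748; balance=175014-27748=147266
25. interest=⌊147266·51/10000⌋=751; principal=28640-751=27889; balance=147266-27889=119377
26. interest=⌊119377·51/10000⌋=608; principal=28640-608=28032; balance=119377-28032=91345
27. interest=⌊91345·51/10000⌋=465; principal=28640-465=28175; balance=91345-28175=63170
28. interest=⌊63170·51/10000⌋=322; principal=28640-322=28318; balance=63170-28318=34852
29. interest=⌊34852·51/10000⌋=177; principal=28640-177=28463; balance=34852-28463=6389
30. interest=⌊6389·51/10000⌋=32; principal=min(28640-32,6389)=6389; balance=6389-6389=0

1 3956 24684 751081
2 3830 24810 726271
3 3703 24937 701334
4 3576 25064 676270
5 3448 25192 651078
6 3320 25320 625758
7 3191 25449 600309
8 3061 25579 574730
9 2931 25709 549021
10 2800 25840 523181
11 2668 25972 497209
12 2535 26105 471104
13 2402 26238 444866
14 2268 26372 418494
15 2134 26506 391988
16 1999 26641 365347
17 1863 26777 338570
18 1726 26914 311656
19 1589 27051 284605
20 1451 27189 257416
21 1312 27328 230088
22 1173 27467 202621
23 1033 27607 175014
24 892 27748 147266
25 751 27889 119377
26 608 28032 91345
27 465 28175 63170
28 322 28318 34852
29 177 28463 6389
30 32 6389 0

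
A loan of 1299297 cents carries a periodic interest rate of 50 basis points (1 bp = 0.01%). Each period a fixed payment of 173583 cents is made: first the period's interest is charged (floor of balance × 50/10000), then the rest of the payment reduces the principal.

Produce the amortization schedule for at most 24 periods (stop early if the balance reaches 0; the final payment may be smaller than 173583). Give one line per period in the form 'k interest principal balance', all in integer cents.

1 6496 167087 1132210
2 5661 167922 964288
3 4821 168762 795526
4 3977 169606 625920
5 3129 170454 455466
6 2277 171306 284160
7 1420 172163 111997
8 559 111997 0

1. interest=⌊1299297·50/10000⌋=6496; principal=173583-6496=167087; balance=1299297-167087=1132210
2. interest=⌊1132210·50/10000⌋=5661; principal=173583-5661=167922; balance=1132210-167922=964288
3. interest=⌊964288·50/10000⌋=4821; principal=173583-4821=168762; balance=964288-168762=795526
4. interest=⌊795526·50/10000⌋=3977; principal=173583-3977=169606; balance=795526-169606=625920
5. interest=⌊625920·50/10000⌋=3129; principal=173583-3129=170454; balance=625920-170454=455466
6. interest=⌊455466·50/10000⌋=2277; principal=173583-2277=171306; balance=455466-171306=284160
7. interest=⌊284160·50/10000⌋=1420; principal=173583-1420=172163; balance=284160-172163=111997
8. interest=⌊111997·50/10000⌋=559; principal=min(173583-559,111997)=111997; balance=111997-111997=0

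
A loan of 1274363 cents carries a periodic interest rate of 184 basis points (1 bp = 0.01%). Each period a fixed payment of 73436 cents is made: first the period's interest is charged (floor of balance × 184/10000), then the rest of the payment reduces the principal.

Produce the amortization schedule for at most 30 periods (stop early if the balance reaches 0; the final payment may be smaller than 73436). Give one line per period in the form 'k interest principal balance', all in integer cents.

1. interest=⌊1274363·184/10000⌋=23448; principal=73436-23448=49988; balance=1274363-49988=1224375
2. interest=⌊1224375·184/10000⌋=22528; principal=73436-22528=50908; balance=1224375-50908=1173467
3. interest=⌊1173467·184/10000⌋=21591; principal=73436-21591=51845; balance=1173467-51845=1121622
4. interest=⌊1121622·184/10000⌋=20637; principal=73436-20637=52799; balance=1121622-52799=1068823
5. interest=⌊1068823·184/10000⌋=19666; principal=73436-19666=53770; balance=1068823-53770=1015053
6. interest=⌊1015053·184/10000⌋=18676; principal=73436-18676=54760; balance=1015053-54760=960293
7. interest=⌊960293·184/10000⌋=17669; principal=73436-17669=55767; balance=960293-55767=904526
8. interest=⌊904526·184/10000⌋=16643; principal=73436-16643=56793; balance=904526-56793=847733
9. interest=⌊847733·184/10000⌋=15598; principal=73436-15598=57838; balance=847733-57838=789895
10. interest=⌊789895·184/10000⌋=14534; principal=73436-14534=58902; balance=789895-58902=730993
11. interest=⌊730993·184/10000⌋=13450; principal=73436-13450=59986; balance=730993-59986=671007
12. interest=⌊671007·184/10000⌋=12346; principal=73436-12346=61090; balance=671007-61090=609917
13. interest=⌊609917·184/10000⌋=11222; principal=73436-11222=62214; balance=609917-62214=547703
14. interest=⌊547703·184/10000⌋=10077; principal=73436-10077=63359; balance=547703-63359=484344
15. interest=⌊484344·184/10000⌋=8911; principal=73436-8911=64525; balance=484344-64525=419819
16. interest=⌊419819·184/10000⌋=7724; principal=73436-7724=65712; balance=419819-65712=354107
17. interest=⌊354107·184/10000⌋=6515; principal=73436-6515=66921; balance=354107-66921=287186
18. interest=⌊287186·184/10000⌋=5284; principal=73436-5284=68152; balance=287186-68152=219034
19. interest=⌊219034·184/10000⌋=4030; principal=73436-4030=69406; balance=219034-69406=149628
20. interest=⌊149628·184/10000⌋=2753; principal=73436-2753=70683; balance=149628-70683=78945
21. interest=⌊78945·184/10000⌋=1452; principal=73436-1452=71984; balance=78945-71984=6961
22. interest=⌊6961·184/10000⌋=128; principal=min(73436-128,6961)=6961; balance=6961-6961=0

1 23448 49988 1224375
2 22528 50908 1173467
3 21591 51845 1121622
4 20637 52799 1068823
5 19666 53770 1015053
6 18676 54760 960293
7 17669 55767 904526
8 16643 56793 847733
9 15598 57838 789895
10 14534 58902 730993
11 13450 59986 671007
12 12346 61090 609917
13 11222 62214 547703
14 10077 63359 484344
15 8911 64525 419819
16 7724 65712 354107
17 6515 66921 287186
18 5284 68152 219034
19 4030 69406 149628
20 2753 70683 78945
21 1452 71984 6961
22 128 6961 0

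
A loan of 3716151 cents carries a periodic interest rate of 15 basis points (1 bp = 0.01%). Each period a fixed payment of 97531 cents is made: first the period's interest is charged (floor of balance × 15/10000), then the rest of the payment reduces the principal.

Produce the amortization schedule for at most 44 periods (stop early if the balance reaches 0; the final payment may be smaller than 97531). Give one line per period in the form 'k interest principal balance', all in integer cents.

1. interest=⌊3716151·15/10000⌋=5574; principal=97531-5574=91957; balance=3716151-91957=3624194
2. interest=⌊3624194·15/10000⌋=5436; principal=97531-5436=92095; balance=3624194-92095=3532099
3. interest=⌊3532099·15/10000⌋=5298; principal=97531-5298=92233; balance=3532099-92233=3439866
4. interest=⌊3439866·15/10000⌋=5159; principal=97531-5159=92372; balance=3439866-92372=3347494
5. interest=⌊3347494·15/10000⌋=5021; principal=97531-5021=92510; balance=3347494-92510=3254984
6. interest=⌊3254984·15/10000⌋=4882; principal=97531-4882=92649; balance=3254984-92649=3162335
7. interest=⌊3162335·15/10000⌋=4743; principal=97531-4743=92788; balance=3162335-92788=3069547
8. interest=⌊3069547·15/10000⌋=4604; principal=97531-4604=92927; balance=3069547-92927=2976620
9. interest=⌊2976620·15/10000⌋=4464; principal=97531-4464=93067; balance=2976620-93067=2883553
10. interest=⌊2883553·15/10000⌋=4325; principal=97531-4325=93206; balance=2883553-93206=2790347
11. interest=⌊2790347·15/10000⌋=4185; principal=97531-4185=93346; balance=2790347-93346=2697001
12. interest=⌊2697001·15/10000⌋=4045; principal=97531-4045=93486; balance=2697001-93486=2603515
13. interest=⌊2603515·15/10000⌋=3905; principal=97531-3905=93626; balance=2603515-93626=2509889
14. interest=⌊2509889·15/10000⌋=3764; principal=97531-3764=93767; balance=2509889-93767=2416122
15. interest=⌊2416122·15/10000⌋=3624; principal=97531-3624=93907; balance=2416122-93907=2322215
16. interest=⌊2322215·15/10000⌋=3483; principal=97531-3483=94048; balance=2322215-94048=2228167
17. interest=⌊2228167·15/10000⌋=3342; principal=97531-3342=94189; balance=2228167-94189=2133978
18. interest=⌊2133978·15/10000⌋=3200; principal=97531-3200=94331; balance=2133978-94331=2039647
19. interest=⌊2039647·15/10000⌋=3059; principal=97531-3059=94472; balance=2039647-94472=1945175
20. interest=⌊1945175·15/10000⌋=2917; principal=97531-2917=94614; balance=1945175-94614=1850561
21. interest=⌊1850561·15/10000⌋=2775; principal=97531-2775=94756; balance=1850561-94756=1755805
22. interest=⌊1755805·15/10000⌋=2633; principal=97531-2633=94898; balance=1755805-94898=1660907
23. interest=⌊1660907·15/10000⌋=2491; principal=97531-2491=95040; balance=1660907-95040=1565867
24. interest=⌊1565867·15/10000⌋=2348; principal=97531-2348=95183; balance=1565867-95183=1470684
25. interest=⌊1470684·15/10000⌋=2206; principal=97531-2206=95325; balance=1470684-95325=1375359
26. interest=⌊1375359·15/10000⌋=2063; principal=97531-2063=95468; balance=1375359-95468=1279891
27. interest=⌊1279891·15/10000⌋=1919; principal=97531-1919=95612; balance=1279891-95612=1184279
28. interest=⌊1184279·15/10000⌋=1776; principal=97531-1776=95755; balance=1184279-95755=1088524
29. interest=⌊1088524·15/10000⌋=1632; principal=97531-1632=95899; balance=1088524-95899=992625
30. interest=⌊992625·15/10000⌋=1488; principal=97531-1488=96043; balance=992625-96043=896582
31. interest=⌊896582·15/10000⌋=1344; principal=97531-1344=96187; balance=896582-96187=800395
32. interest=⌊800395·15/10000⌋=1200; principal=97531-1200=96331; balance=800395-96331=704064
33. interest=⌊704064·15/10000⌋=1056; principal=97531-1056=96475; balance=704064-96475=607589
34. interest=⌊607589·15/10000⌋=911; principal=97531-911=96620; balance=607589-96620=510969
35. interest=⌊510969·15/10000⌋=766; principal=97531-766=96765; balance=510969-96765=414204
36. interest=⌊414204·15/10000⌋=621; principal=97531-621=96910; balance=414204-96910=317294
37. interest=⌊317294·15/10000⌋=475; principal=97531-475=97056; balance=317294-97056=220238
38. interest=⌊220238·15/10000⌋=330; principal=97531-330=97201; balance=220238-97201=123037
39. interest=⌊123037·15/10000⌋=184; principal=97531-184=97347; balance=123037-97347=25690
40. interest=⌊25690·15/10000⌋=38; principal=min(97531-38,25690)=25690; balance=25690-25690=0

1 5574 91957 3624194
2 5436 92095 3532099
3 5298 92233 3439866
4 5159 92372 3347494
5 5021 92510 3254984
6 4882 92649 3162335
7 4743 92788 3069547
8 4604 92927 2976620
9 4464 93067 2883553
10 4325 93206 2790347
11 4185 93346 2697001
12 4045 93486 2603515
13 3905 93626 2509889
14 3764 93767 2416122
15 3624 93907 2322215
16 3483 94048 2228167
17 3342 94189 2133978
18 3200 94331 2039647
19 3059 94472 1945175
20 2917 94614 1850561
21 2775 94756 1755805
22 2633 94898 1660907
23 2491 95040 1565867
24 2348 95183 1470684
25 2206 95325 1375359
26 2063 95468 1279891
27 1919 95612 1184279
28 1776 95755 1088524
29 1632 95899 992625
30 1488 96043 896582
31 1344 96187 800395
32 1200 96331 704064
33 1056 96475 607589
34 911 96620 510969
35 766 96765 414204
36 621 96910 317294
37 475 97056 220238
38 330 97201 123037
39 184 97347 25690
40 38 25690 0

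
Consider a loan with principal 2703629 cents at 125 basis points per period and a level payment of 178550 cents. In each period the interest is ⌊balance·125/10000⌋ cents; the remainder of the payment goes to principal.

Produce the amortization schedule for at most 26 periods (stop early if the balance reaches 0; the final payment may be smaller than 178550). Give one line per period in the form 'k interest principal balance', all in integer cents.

1. interest=⌊2703629·125/10000⌋=33795; principal=178550-33795=144755; balance=2703629-144755=2558874
2. interest=⌊2558874·125/10000⌋=31985; principal=178550-31985=146565; balance=2558874-146565=2412309
3. interest=⌊2412309·125/10000⌋=30153; principal=178550-30153=148397; balance=2412309-148397=2263912
4. interest=⌊2263912·125/10000⌋=28298; principal=178550-28298=150252; balance=2263912-150252=2113660
5. interest=⌊2113660·125/10000⌋=26420; principal=178550-26420=152130; balance=2113660-152130=1961530
6. interest=⌊1961530·125/10000⌋=24519; principal=178550-24519=154031; balance=1961530-154031=1807499
7. interest=⌊1807499·125/10000⌋=22593; principal=178550-22593=155957; balance=1807499-155957=1651542
8. interest=⌊1651542·125/10000⌋=20644; principal=178550-20644=157906; balance=1651542-157906=1493636
9. interest=⌊1493636·125/10000⌋=18670; principal=178550-18670=159880; balance=1493636-159880=1333756
10. interest=⌊1333756·125/10000⌋=16671; principal=178550-16671=161879; balance=1333756-161879=1171877
11. interest=⌊1171877·125/10000⌋=14648; principal=178550-14648=163902; balance=1171877-163902=1007975
12. interest=⌊1007975·125/10000⌋=12599; principal=178550-12599=165951; balance=1007975-165951=842024
13. interest=⌊842024·125/10000⌋=10525; principal=178550-10525=168025; balance=842024-168025=673999
14. interest=⌊673999·125/10000⌋=8424; principal=178550-8424=170126; balance=673999-170126=503873
15. interest=⌊503873·125/10000⌋=6298; principal=178550-6298=172252; balance=503873-172252=331621
16. interest=⌊331621·125/10000⌋=4145; principal=178550-4145=174405; balance=331621-174405=157216
17. interest=⌊157216·125/10000⌋=1965; principal=min(178550-1965,157216)=157216; balance=157216-157216=0

1 33795 144755 2558874
2 31985 146565 2412309
3 30153 148397 2263912
4 28298 150252 2113660
5 26420 152130 1961530
6 24519 154031 1807499
7 22593 155957 1651542
8 20644 157906 1493636
9 18670 159880 1333756
10 16671 161879 1171877
11 14648 163902 1007975
12 12599 165951 842024
13 10525 168025 673999
14 8424 170126 503873
15 6298 172252 331621
16 4145 174405 157216
17 1965 157216 0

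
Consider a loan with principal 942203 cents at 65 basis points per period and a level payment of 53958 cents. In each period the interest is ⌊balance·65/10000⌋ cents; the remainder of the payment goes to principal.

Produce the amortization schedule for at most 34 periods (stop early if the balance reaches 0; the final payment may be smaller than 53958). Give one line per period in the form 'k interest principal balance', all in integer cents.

1 6124 47834 894369
2 5813 48145 846224
3 5500 48458 797766
4 5185 48773 748993
5 4868 49090 699903
6 4549 49409 650494
7 4228 49730 600764
8 3904 50054 550710
9 3579 50379 500331
10 3252 50706 449625
11 2922 51036 398589
12 2590 51368 347221
13 2256 51702 295519
14 1920 52038 243481
15 1582 52376 191105
16 1242 52716 138389
17 899 53059 85330
18 554 53404 31926
19 207 31926 0

1. interest=⌊942203·65/10000⌋=6124; principal=53958-6124=47834; balance=942203-47834=894369
2. interest=⌊894369·65/10000⌋=5813; principal=53958-5813=48145; balance=894369-48145=846224
3. interest=⌊846224·65/10000⌋=5500; principal=53958-5500=48458; balance=846224-48458=797766
4. interest=⌊797766·65/10000⌋=5185; principal=53958-5185=48773; balance=797766-48773=748993
5. interest=⌊748993·65/10000⌋=4868; principal=53958-4868=49090; balance=748993-49090=699903
6. interest=⌊699903·65/10000⌋=4549; principal=53958-4549=49409; balance=699903-49409=650494
7. interest=⌊650494·65/10000⌋=4228; principal=53958-4228=49730; balance=650494-49730=600764
8. interest=⌊600764·65/10000⌋=3904; principal=53958-3904=50054; balance=600764-50054=550710
9. interest=⌊550710·65/10000⌋=3579; principal=53958-3579=50379; balance=550710-50379=500331
10. interest=⌊500331·65/10000⌋=3252; principal=53958-3252=50706; balance=500331-50706=449625
11. interest=⌊449625·65/10000⌋=2922; principal=53958-2922=51036; balance=449625-51036=398589
12. interest=⌊398589·65/10000⌋=2590; principal=53958-2590=51368; balance=398589-51368=347221
13. interest=⌊347221·65/10000⌋=2256; principal=53958-2256=51702; balance=347221-51702=295519
14. interest=⌊295519·65/10000⌋=1920; principal=53958-1920=52038; balance=295519-52038=243481
15. interest=⌊243481·65/10000⌋=1582; principal=53958-1582=52376; balance=243481-52376=191105
16. interest=⌊191105·65/10000⌋=1242; principal=53958-1242=52716; balance=191105-52716=138389
17. interest=⌊138389·65/10000⌋=899; principal=53958-899=53059; balance=138389-53059=85330
18. interest=⌊85330·65/10000⌋=554; principal=53958-554=53404; balance=85330-53404=31926
19. interest=⌊31926·65/10000⌋=207; principal=min(53958-207,31926)=31926; balance=31926-31926=0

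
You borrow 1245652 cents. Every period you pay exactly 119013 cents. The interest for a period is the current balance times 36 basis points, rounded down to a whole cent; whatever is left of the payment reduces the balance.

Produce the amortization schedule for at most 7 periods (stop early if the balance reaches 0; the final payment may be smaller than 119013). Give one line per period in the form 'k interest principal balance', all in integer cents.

1. interest=⌊1245652·36/10000⌋=4484; principal=119013-4484=114529; balance=1245652-114529=1131123
2. interest=⌊1131123·36/10000⌋=4072; principal=119013-4072=114941; balance=1131123-114941=1016182
3. interest=⌊1016182·36/10000⌋=3658; principal=119013-3658=115355; balance=1016182-115355=900827
4. interest=⌊900827·36/10000⌋=3242; principal=119013-3242=115771; balance=900827-115771=785056
5. interest=⌊785056·36/10000⌋=2826; principal=119013-2826=116187; balance=785056-116187=668869
6. interest=⌊668869·36/10000⌋=2407; principal=119013-2407=116606; balance=668869-116606=552263
7. interest=⌊552263·36/10000⌋=1988; principal=119013-1988=117025; balance=552263-117025=435238

1 4484 114529 1131123
2 4072 114941 1016182
3 3658 115355 900827
4 3242 115771 785056
5 2826 116187 668869
6 2407 116606 552263
7 1988 117025 435238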